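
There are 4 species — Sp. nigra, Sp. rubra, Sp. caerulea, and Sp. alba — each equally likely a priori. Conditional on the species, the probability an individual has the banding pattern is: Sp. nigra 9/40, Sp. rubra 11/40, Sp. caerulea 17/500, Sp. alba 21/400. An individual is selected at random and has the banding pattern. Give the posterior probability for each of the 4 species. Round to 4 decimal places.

Since the prior is uniform, the posterior is proportional to the likelihood:
  Sp. nigra: 0.225
  Sp. rubra: 0.275
  Sp. caerulea: 0.034
  Sp. alba: 0.0525
Total = 0.5865.
P(Sp. nigra | banded) = 0.225/0.5865 ≈ 0.3836
P(Sp. rubra | banded) = 0.275/0.5865 ≈ 0.4689
P(Sp. caerulea | banded) = 0.034/0.5865 ≈ 0.0580
P(Sp. alba | banded) = 0.0525/0.5865 ≈ 0.0895

Sp. nigra 0.3836, Sp. rubra 0.4689, Sp. caerulea 0.0580, Sp. alba 0.0895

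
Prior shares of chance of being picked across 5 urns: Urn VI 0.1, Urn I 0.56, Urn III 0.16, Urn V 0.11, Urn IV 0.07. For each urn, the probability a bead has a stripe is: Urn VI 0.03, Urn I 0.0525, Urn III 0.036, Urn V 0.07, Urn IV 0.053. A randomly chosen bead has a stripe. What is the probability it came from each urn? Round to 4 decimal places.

Compute prior × likelihood for every hypothesis:
  Urn VI: 0.1 × 0.03 = 0.003
  Urn I: 0.56 × 0.0525 = 0.0294
  Urn III: 0.16 × 0.036 = 0.00576
  Urn V: 0.11 × 0.07 = 0.0077
  Urn IV: 0.07 × 0.053 = 0.00371
Normalizing constant = 0.04957.
P(Urn VI | striped) = 0.003/0.04957 ≈ 0.0605
P(Urn I | striped) = 0.0294/0.04957 ≈ 0.5931
P(Urn III | striped) = 0.00576/0.04957 ≈ 0.1162
P(Urn V | striped) = 0.0077/0.04957 ≈ 0.1553
P(Urn IV | striped) = 0.00371/0.04957 ≈ 0.0748
(Check: 0.0605+0.5931+0.1162+0.1553+0.0748 = 0.9999.)

Urn VI 0.0605, Urn I 0.5931, Urn III 0.1162, Urn V 0.1553, Urn IV 0.0748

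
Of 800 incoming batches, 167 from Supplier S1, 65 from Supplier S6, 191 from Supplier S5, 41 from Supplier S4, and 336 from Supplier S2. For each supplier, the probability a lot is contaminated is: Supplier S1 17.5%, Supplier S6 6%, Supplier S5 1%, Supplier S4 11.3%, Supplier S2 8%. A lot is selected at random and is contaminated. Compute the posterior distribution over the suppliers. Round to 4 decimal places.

Prior × likelihood for each hypothesis:
  Supplier S1: 0.20875 × 0.175 = 0.03653125
  Supplier S6: 0.08125 × 0.06 = 0.004875
  Supplier S5: 0.23875 × 0.01 = 0.0023875
  Supplier S4: 0.05125 × 0.113 = 0.00579125
  Supplier S2: 0.42 × 0.08 = 0.0336
Total = 0.083185.
P(Supplier S1 | contaminated) = 0.03653125/0.083185 ≈ 0.4392
P(Supplier S6 | contaminated) = 0.004875/0.083185 ≈ 0.0586
P(Supplier S5 | contaminated) = 0.0023875/0.083185 ≈ 0.0287
P(Supplier S4 | contaminated) = 0.00579125/0.083185 ≈ 0.0696
P(Supplier S2 | contaminated) = 0.0336/0.083185 ≈ 0.4039
(Check: 0.4392+0.0586+0.0287+0.0696+0.4039 = 1.0000.)

Supplier S1 0.4392, Supplier S6 0.0586, Supplier S5 0.0287, Supplier S4 0.0696, Supplier S2 0.4039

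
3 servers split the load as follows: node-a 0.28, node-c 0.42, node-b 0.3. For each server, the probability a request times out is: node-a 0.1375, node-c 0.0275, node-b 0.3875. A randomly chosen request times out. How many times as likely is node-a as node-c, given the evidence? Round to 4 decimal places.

3.3333

Prior × likelihood for each hypothesis:
  node-a: 0.28 × 0.1375 = 0.0385
  node-c: 0.42 × 0.0275 = 0.01155
  node-b: 0.3 × 0.3875 = 0.11625
Normalizing constant = 0.1663.
The ratio is 0.0385 / 0.01155 (the normalizer cancels) = 3.3333.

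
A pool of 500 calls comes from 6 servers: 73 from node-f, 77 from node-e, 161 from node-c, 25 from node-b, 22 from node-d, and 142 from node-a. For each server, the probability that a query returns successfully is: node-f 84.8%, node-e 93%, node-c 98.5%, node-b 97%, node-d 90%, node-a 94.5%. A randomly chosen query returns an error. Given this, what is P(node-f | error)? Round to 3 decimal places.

Taking complements, P(error | each) = node-f 0.152, node-e 0.07, node-c 0.015, node-b 0.03, node-d 0.1, node-a 0.055.
Compute prior × likelihood for every hypothesis:
  node-f: 0.146 × 0.152 = 0.022192
  node-e: 0.154 × 0.07 = 0.01078
  node-c: 0.322 × 0.015 = 0.00483
  node-b: 0.05 × 0.03 = 0.0015
  node-d: 0.044 × 0.1 = 0.0044
  node-a: 0.284 × 0.055 = 0.01562
Sum = 0.059322.
P(node-f | evidence) = 0.022192 / 0.059322 ≈ 0.374.

0.374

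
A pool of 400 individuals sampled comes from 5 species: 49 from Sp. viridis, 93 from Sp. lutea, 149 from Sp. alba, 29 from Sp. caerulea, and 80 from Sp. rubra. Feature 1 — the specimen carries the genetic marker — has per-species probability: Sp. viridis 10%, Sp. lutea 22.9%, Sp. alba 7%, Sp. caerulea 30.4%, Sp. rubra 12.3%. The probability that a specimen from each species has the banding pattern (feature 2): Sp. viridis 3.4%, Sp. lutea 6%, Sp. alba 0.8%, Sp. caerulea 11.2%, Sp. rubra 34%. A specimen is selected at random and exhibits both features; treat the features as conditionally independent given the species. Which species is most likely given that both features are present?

By Bayes' rule, posterior ∝ prior × likelihood:
  Sp. viridis: 0.1225 × 0.1 × 0.034 = 0.0004165
  Sp. lutea: 0.2325 × 0.229 × 0.06 = 0.00319455
  Sp. alba: 0.3725 × 0.07 × 0.008 = 0.0002086
  Sp. caerulea: 0.0725 × 0.304 × 0.112 = 0.00246848
  Sp. rubra: 0.2 × 0.123 × 0.34 = 0.008364
Total = 0.01465213.
Largest term belongs to Sp. rubra, so Sp. rubra is most probable.

Sp. rubra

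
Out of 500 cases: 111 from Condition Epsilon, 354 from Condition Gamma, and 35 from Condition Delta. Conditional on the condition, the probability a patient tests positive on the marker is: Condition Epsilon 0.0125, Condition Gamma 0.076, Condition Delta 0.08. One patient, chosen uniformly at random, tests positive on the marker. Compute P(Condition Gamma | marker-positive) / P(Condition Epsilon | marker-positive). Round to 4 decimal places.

19.3903

Compute prior × likelihood for every hypothesis:
  Condition Epsilon: 0.222 × 0.0125 = 0.002775
  Condition Gamma: 0.708 × 0.076 = 0.053808
  Condition Delta: 0.07 × 0.08 = 0.0056
Normalizing constant = 0.062183.
The ratio is 0.053808 / 0.002775 (the normalizer cancels) = 19.3903.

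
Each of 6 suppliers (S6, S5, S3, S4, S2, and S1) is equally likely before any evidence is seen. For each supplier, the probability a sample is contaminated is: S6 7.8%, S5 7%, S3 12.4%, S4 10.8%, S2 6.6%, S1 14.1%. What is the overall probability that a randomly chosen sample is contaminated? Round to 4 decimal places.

With a uniform prior (1/6 each), posterior ∝ likelihood:
  S6: 0.078
  S5: 0.07
  S3: 0.124
  S4: 0.108
  S2: 0.066
  S1: 0.141
P(contaminated) = (1/6) × (0.078 + 0.07 + 0.124 + 0.108 + 0.066 + 0.141) = 0.587/6 ≈ 0.0978.

0.0978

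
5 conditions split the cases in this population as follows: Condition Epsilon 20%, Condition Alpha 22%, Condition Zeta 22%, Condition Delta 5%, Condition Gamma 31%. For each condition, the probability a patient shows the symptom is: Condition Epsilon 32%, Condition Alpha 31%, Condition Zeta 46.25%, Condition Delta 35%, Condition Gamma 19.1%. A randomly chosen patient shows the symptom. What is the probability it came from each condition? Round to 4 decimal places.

Prior × likelihood for each hypothesis:
  Condition Epsilon: 0.2 × 0.32 = 0.064
  Condition Alpha: 0.22 × 0.31 = 0.0682
  Condition Zeta: 0.22 × 0.4625 = 0.10175
  Condition Delta: 0.05 × 0.35 = 0.0175
  Condition Gamma: 0.31 × 0.191 = 0.05921
Sum = 0.31066.
P(Condition Epsilon | symptomatic) = 0.064/0.31066 ≈ 0.2060
P(Condition Alpha | symptomatic) = 0.0682/0.31066 ≈ 0.2195
P(Condition Zeta | symptomatic) = 0.10175/0.31066 ≈ 0.3275
P(Condition Delta | symptomatic) = 0.0175/0.31066 ≈ 0.0563
P(Condition Gamma | symptomatic) = 0.05921/0.31066 ≈ 0.1906
(Check: 0.2060+0.2195+0.3275+0.0563+0.1906 = 0.9999.)

Condition Epsilon 0.2060, Condition Alpha 0.2195, Condition Zeta 0.3275, Condition Delta 0.0563, Condition Gamma 0.1906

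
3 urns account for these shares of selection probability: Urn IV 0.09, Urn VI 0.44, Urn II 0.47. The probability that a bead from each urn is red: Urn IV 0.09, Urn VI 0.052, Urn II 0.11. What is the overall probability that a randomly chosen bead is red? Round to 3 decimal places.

0.083

By Bayes' rule, posterior ∝ prior × likelihood:
  Urn IV: 0.09 × 0.09 = 0.0081
  Urn VI: 0.44 × 0.052 = 0.02288
  Urn II: 0.47 × 0.11 = 0.0517
P(red) = 0.0081 + 0.02288 + 0.0517 = 0.08268 → 0.083.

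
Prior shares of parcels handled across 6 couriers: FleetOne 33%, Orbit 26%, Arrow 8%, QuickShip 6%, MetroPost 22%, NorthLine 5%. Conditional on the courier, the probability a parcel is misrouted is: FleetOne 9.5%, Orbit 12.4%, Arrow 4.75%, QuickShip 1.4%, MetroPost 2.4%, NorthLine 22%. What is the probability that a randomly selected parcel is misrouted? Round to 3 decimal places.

0.085

By Bayes' rule, posterior ∝ prior × likelihood:
  FleetOne: 0.33 × 0.095 = 0.03135
  Orbit: 0.26 × 0.124 = 0.03224
  Arrow: 0.08 × 0.0475 = 0.0038
  QuickShip: 0.06 × 0.014 = 0.00084
  MetroPost: 0.22 × 0.024 = 0.00528
  NorthLine: 0.05 × 0.22 = 0.011
P(misrouted) = 0.03135 + 0.03224 + 0.0038 + 0.00084 + 0.00528 + 0.011 = 0.08451 → 0.085.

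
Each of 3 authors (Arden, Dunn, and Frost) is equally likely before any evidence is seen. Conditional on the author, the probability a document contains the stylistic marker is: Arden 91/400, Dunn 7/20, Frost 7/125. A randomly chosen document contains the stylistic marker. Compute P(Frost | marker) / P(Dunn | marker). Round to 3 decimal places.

0.160

Since the prior is uniform, the posterior is proportional to the likelihood:
  Arden: 0.2275
  Dunn: 0.35
  Frost: 0.056
Normalizing constant = 0.6335.
The ratio is 0.056 / 0.35 (the normalizer cancels) = 0.160.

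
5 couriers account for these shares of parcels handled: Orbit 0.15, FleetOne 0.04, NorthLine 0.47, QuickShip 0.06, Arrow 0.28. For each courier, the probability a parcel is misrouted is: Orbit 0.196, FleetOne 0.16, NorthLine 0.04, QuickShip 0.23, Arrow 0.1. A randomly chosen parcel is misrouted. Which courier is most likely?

Orbit

Compute prior × likelihood for every hypothesis:
  Orbit: 0.15 × 0.196 = 0.0294
  FleetOne: 0.04 × 0.16 = 0.0064
  NorthLine: 0.47 × 0.04 = 0.0188
  QuickShip: 0.06 × 0.23 = 0.0138
  Arrow: 0.28 × 0.1 = 0.028
Total = 0.0964.
Largest term belongs to Orbit, so Orbit is most probable.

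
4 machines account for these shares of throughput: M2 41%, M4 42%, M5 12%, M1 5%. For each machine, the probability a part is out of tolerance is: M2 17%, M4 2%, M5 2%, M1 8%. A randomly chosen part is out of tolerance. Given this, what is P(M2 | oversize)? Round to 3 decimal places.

0.825

Compute prior × likelihood for every hypothesis:
  M2: 0.41 × 0.17 = 0.0697
  M4: 0.42 × 0.02 = 0.0084
  M5: 0.12 × 0.02 = 0.0024
  M1: 0.05 × 0.08 = 0.004
Total = 0.0845.
P(M2 | evidence) = 0.0697 / 0.0845 ≈ 0.825.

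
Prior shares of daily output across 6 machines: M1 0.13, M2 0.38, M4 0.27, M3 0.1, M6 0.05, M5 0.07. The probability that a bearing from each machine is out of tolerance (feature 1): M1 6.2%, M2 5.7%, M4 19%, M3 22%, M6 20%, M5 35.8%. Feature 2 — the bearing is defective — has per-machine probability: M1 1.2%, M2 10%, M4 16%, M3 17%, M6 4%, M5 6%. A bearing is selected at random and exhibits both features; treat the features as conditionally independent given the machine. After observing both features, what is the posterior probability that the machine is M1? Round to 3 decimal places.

0.006

Unnormalized posteriors (prior × likelihood):
  M1: 0.13 × 0.062 × 0.012 = 0.00009672
  M2: 0.38 × 0.057 × 0.1 = 0.002166
  M4: 0.27 × 0.19 × 0.16 = 0.008208
  M3: 0.1 × 0.22 × 0.17 = 0.00374
  M6: 0.05 × 0.2 × 0.04 = 0.0004
  M5: 0.07 × 0.358 × 0.06 = 0.0015036
Normalizing constant = 0.01611432.
P(M1 | evidence) = 0.00009672 / 0.01611432 ≈ 0.006.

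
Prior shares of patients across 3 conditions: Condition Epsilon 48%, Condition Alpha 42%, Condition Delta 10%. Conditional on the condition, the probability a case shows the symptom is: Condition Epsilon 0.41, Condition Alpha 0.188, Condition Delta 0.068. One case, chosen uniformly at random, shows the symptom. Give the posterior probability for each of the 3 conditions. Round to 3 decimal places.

Condition Epsilon 0.696, Condition Alpha 0.279, Condition Delta 0.024

Unnormalized posteriors (prior × likelihood):
  Condition Epsilon: 0.48 × 0.41 = 0.1968
  Condition Alpha: 0.42 × 0.188 = 0.07896
  Condition Delta: 0.1 × 0.068 = 0.0068
Normalizing constant = 0.28256.
P(Condition Epsilon | symptomatic) = 0.1968/0.28256 ≈ 0.696
P(Condition Alpha | symptomatic) = 0.07896/0.28256 ≈ 0.279
P(Condition Delta | symptomatic) = 0.0068/0.28256 ≈ 0.024
(Check: 0.696+0.279+0.024 = 0.999.)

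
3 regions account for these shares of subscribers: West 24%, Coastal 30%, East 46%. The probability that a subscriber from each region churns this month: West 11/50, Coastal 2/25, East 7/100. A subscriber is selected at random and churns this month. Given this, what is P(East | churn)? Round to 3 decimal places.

Unnormalized posteriors (prior × likelihood):
  West: 0.24 × 0.22 = 0.0528
  Coastal: 0.3 × 0.08 = 0.024
  East: 0.46 × 0.07 = 0.0322
Normalizing constant = 0.109.
P(East | evidence) = 0.0322 / 0.109 ≈ 0.295.

0.295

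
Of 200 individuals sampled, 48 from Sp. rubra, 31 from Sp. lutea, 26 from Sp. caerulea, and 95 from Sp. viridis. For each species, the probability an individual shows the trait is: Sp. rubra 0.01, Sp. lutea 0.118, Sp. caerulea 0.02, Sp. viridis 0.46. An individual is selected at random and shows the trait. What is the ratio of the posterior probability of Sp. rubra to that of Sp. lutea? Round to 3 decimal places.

0.131

Prior × likelihood for each hypothesis:
  Sp. rubra: 0.24 × 0.01 = 0.0024
  Sp. lutea: 0.155 × 0.118 = 0.01829
  Sp. caerulea: 0.13 × 0.02 = 0.0026
  Sp. viridis: 0.475 × 0.46 = 0.2185
Total = 0.24179.
The ratio is 0.0024 / 0.01829 (the normalizer cancels) = 0.131.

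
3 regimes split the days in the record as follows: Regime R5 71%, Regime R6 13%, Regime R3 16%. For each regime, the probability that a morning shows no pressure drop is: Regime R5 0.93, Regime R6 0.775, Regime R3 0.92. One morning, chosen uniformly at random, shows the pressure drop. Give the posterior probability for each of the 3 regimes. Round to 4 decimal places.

Taking complements, P(drop | each) = Regime R5 0.07, Regime R6 0.225, Regime R3 0.08.
Prior × likelihood for each hypothesis:
  Regime R5: 0.71 × 0.07 = 0.0497
  Regime R6: 0.13 × 0.225 = 0.02925
  Regime R3: 0.16 × 0.08 = 0.0128
Total = 0.09175.
P(Regime R5 | drop) = 0.0497/0.09175 ≈ 0.5417
P(Regime R6 | drop) = 0.02925/0.09175 ≈ 0.3188
P(Regime R3 | drop) = 0.0128/0.09175 ≈ 0.1395
(Check: 0.5417+0.3188+0.1395 = 1.0000.)

Regime R5 0.5417, Regime R6 0.3188, Regime R3 0.1395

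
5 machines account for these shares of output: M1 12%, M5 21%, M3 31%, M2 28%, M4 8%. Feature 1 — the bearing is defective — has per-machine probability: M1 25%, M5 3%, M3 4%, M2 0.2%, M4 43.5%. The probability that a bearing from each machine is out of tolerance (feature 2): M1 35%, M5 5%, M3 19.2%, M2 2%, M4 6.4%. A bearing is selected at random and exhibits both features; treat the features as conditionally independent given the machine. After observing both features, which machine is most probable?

M1

Unnormalized posteriors (prior × likelihood):
  M1: 0.12 × 0.25 × 0.35 = 0.0105
  M5: 0.21 × 0.03 × 0.05 = 0.000315
  M3: 0.31 × 0.04 × 0.192 = 0.0023808
  M2: 0.28 × 0.002 × 0.02 = 0.0000112
  M4: 0.08 × 0.435 × 0.064 = 0.0022272
Sum = 0.0154342.
Largest term belongs to M1, so M1 is most probable.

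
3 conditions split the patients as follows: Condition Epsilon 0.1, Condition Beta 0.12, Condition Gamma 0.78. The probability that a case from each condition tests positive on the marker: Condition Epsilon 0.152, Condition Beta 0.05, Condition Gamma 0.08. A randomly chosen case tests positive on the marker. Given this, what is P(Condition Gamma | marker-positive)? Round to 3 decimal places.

Compute prior × likelihood for every hypothesis:
  Condition Epsilon: 0.1 × 0.152 = 0.0152
  Condition Beta: 0.12 × 0.05 = 0.006
  Condition Gamma: 0.78 × 0.08 = 0.0624
Sum = 0.0836.
P(Condition Gamma | evidence) = 0.0624 / 0.0836 ≈ 0.746.

0.746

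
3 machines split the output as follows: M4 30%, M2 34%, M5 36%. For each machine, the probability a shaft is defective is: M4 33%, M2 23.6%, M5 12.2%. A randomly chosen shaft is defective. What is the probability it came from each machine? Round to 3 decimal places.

Unnormalized posteriors (prior × likelihood):
  M4: 0.3 × 0.33 = 0.099
  M2: 0.34 × 0.236 = 0.08024
  M5: 0.36 × 0.122 = 0.04392
Normalizing constant = 0.22316.
P(M4 | defective) = 0.099/0.22316 ≈ 0.444
P(M2 | defective) = 0.08024/0.22316 ≈ 0.360
P(M5 | defective) = 0.04392/0.22316 ≈ 0.197

M4 0.444, M2 0.360, M5 0.197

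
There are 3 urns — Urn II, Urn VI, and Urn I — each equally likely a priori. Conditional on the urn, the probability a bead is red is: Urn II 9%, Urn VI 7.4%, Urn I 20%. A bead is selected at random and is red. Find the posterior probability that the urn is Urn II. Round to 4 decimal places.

0.2473

Since the prior is uniform, the posterior is proportional to the likelihood:
  Urn II: 0.09
  Urn VI: 0.074
  Urn I: 0.2
Normalizing constant = 0.364.
P(Urn II | evidence) = 0.09 / 0.364 ≈ 0.2473.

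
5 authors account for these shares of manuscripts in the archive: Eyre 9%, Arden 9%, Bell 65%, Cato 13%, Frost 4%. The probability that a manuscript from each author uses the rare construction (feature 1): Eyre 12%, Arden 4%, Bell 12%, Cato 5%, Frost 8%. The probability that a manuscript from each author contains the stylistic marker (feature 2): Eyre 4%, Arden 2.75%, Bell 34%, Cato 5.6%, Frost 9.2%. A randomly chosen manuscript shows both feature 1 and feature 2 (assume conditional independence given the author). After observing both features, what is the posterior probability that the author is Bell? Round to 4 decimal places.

0.9571

By Bayes' rule, posterior ∝ prior × likelihood:
  Eyre: 0.09 × 0.12 × 0.04 = 0.000432
  Arden: 0.09 × 0.04 × 0.0275 = 0.000099
  Bell: 0.65 × 0.12 × 0.34 = 0.02652
  Cato: 0.13 × 0.05 × 0.056 = 0.000364
  Frost: 0.04 × 0.08 × 0.092 = 0.0002944
Sum = 0.0277094.
P(Bell | evidence) = 0.02652 / 0.0277094 ≈ 0.9571.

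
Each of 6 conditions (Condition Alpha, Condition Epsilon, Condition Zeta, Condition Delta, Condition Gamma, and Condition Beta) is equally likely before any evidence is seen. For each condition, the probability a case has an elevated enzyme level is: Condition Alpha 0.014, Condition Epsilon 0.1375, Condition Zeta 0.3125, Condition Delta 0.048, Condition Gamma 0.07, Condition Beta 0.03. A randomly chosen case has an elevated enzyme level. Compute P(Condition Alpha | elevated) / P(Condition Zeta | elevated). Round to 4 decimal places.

0.0448

With a uniform prior (1/6 each), posterior ∝ likelihood:
  Condition Alpha: 0.014
  Condition Epsilon: 0.1375
  Condition Zeta: 0.3125
  Condition Delta: 0.048
  Condition Gamma: 0.07
  Condition Beta: 0.03
Total = 0.612.
The ratio is 0.014 / 0.3125 (the normalizer cancels) = 0.0448.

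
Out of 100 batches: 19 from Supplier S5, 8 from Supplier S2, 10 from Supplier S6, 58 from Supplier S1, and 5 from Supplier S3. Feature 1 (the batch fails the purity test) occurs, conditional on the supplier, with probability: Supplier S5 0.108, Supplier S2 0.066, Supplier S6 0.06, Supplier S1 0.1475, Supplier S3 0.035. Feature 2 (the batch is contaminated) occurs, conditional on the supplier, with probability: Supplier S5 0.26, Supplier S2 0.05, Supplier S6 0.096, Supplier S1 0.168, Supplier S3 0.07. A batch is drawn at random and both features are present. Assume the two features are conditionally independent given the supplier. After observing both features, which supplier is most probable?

By Bayes' rule, posterior ∝ prior × likelihood:
  Supplier S5: 0.19 × 0.108 × 0.26 = 0.0053352
  Supplier S2: 0.08 × 0.066 × 0.05 = 0.000264
  Supplier S6: 0.1 × 0.06 × 0.096 = 0.000576
  Supplier S1: 0.58 × 0.1475 × 0.168 = 0.0143724
  Supplier S3: 0.05 × 0.035 × 0.07 = 0.0001225
Normalizing constant = 0.0206701.
Largest term belongs to Supplier S1, so Supplier S1 is most probable.

Supplier S1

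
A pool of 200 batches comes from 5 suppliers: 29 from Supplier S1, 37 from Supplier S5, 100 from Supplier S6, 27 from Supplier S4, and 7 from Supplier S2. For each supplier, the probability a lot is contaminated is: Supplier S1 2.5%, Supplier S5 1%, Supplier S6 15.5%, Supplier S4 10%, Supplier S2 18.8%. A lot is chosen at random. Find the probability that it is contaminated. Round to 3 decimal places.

0.103

Unnormalized posteriors (prior × likelihood):
  Supplier S1: 0.145 × 0.025 = 0.003625
  Supplier S5: 0.185 × 0.01 = 0.00185
  Supplier S6: 0.5 × 0.155 = 0.0775
  Supplier S4: 0.135 × 0.1 = 0.0135
  Supplier S2: 0.035 × 0.188 = 0.00658
P(contaminated) = 0.003625 + 0.00185 + 0.0775 + 0.0135 + 0.00658 = 0.103055 → 0.103.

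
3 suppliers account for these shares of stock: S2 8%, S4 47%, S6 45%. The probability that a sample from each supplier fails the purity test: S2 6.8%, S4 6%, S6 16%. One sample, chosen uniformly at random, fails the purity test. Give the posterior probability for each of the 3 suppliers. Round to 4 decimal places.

Unnormalized posteriors (prior × likelihood):
  S2: 0.08 × 0.068 = 0.00544
  S4: 0.47 × 0.06 = 0.0282
  S6: 0.45 × 0.16 = 0.072
Normalizing constant = 0.10564.
P(S2 | off-spec) = 0.00544/0.10564 ≈ 0.0515
P(S4 | off-spec) = 0.0282/0.10564 ≈ 0.2669
P(S6 | off-spec) = 0.072/0.10564 ≈ 0.6816

S2 0.0515, S4 0.2669, S6 0.6816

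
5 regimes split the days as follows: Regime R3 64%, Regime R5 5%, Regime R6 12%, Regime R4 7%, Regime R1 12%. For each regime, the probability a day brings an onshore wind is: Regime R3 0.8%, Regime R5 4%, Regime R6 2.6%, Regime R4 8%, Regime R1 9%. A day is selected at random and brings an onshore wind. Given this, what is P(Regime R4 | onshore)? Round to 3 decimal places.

Unnormalized posteriors (prior × likelihood):
  Regime R3: 0.64 × 0.008 = 0.00512
  Regime R5: 0.05 × 0.04 = 0.002
  Regime R6: 0.12 × 0.026 = 0.00312
  Regime R4: 0.07 × 0.08 = 0.0056
  Regime R1: 0.12 × 0.09 = 0.0108
Normalizing constant = 0.02664.
P(Regime R4 | evidence) = 0.0056 / 0.02664 ≈ 0.210.

0.210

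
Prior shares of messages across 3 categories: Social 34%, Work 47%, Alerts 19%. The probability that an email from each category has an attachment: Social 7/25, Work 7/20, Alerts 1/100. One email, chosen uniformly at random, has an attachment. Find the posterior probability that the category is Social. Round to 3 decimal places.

Unnormalized posteriors (prior × likelihood):
  Social: 0.34 × 0.28 = 0.0952
  Work: 0.47 × 0.35 = 0.1645
  Alerts: 0.19 × 0.01 = 0.0019
Normalizing constant = 0.2616.
P(Social | evidence) = 0.0952 / 0.2616 ≈ 0.364.

0.364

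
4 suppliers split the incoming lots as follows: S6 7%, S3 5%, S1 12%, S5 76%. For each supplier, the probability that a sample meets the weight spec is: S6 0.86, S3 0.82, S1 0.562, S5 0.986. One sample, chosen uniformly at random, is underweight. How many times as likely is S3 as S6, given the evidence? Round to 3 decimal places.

Taking complements, P(underweight | each) = S6 0.14, S3 0.18, S1 0.438, S5 0.014.
Prior × likelihood for each hypothesis:
  S6: 0.07 × 0.14 = 0.0098
  S3: 0.05 × 0.18 = 0.009
  S1: 0.12 × 0.438 = 0.05256
  S5: 0.76 × 0.014 = 0.01064
Sum = 0.082.
The ratio is 0.009 / 0.0098 (the normalizer cancels) = 0.918.

0.918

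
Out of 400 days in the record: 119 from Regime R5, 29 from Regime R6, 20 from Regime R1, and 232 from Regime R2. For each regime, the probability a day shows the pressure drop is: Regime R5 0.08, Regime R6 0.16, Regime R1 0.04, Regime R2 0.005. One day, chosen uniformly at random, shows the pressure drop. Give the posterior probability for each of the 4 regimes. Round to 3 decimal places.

Compute prior × likelihood for every hypothesis:
  Regime R5: 0.2975 × 0.08 = 0.0238
  Regime R6: 0.0725 × 0.16 = 0.0116
  Regime R1: 0.05 × 0.04 = 0.002
  Regime R2: 0.58 × 0.005 = 0.0029
Sum = 0.0403.
P(Regime R5 | drop) = 0.0238/0.0403 ≈ 0.591
P(Regime R6 | drop) = 0.0116/0.0403 ≈ 0.288
P(Regime R1 | drop) = 0.002/0.0403 ≈ 0.050
P(Regime R2 | drop) = 0.0029/0.0403 ≈ 0.072
(Check: 0.591+0.288+0.050+0.072 = 1.001.)

Regime R5 0.591, Regime R6 0.288, Regime R1 0.050, Regime R2 0.072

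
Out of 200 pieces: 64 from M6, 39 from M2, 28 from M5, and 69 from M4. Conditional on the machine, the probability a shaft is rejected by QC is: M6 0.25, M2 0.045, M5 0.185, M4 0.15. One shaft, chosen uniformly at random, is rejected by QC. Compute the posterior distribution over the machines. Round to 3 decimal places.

M6 0.481, M2 0.053, M5 0.156, M4 0.311

Prior × likelihood for each hypothesis:
  M6: 0.32 × 0.25 = 0.08
  M2: 0.195 × 0.045 = 0.008775
  M5: 0.14 × 0.185 = 0.0259
  M4: 0.345 × 0.15 = 0.05175
Normalizing constant = 0.166425.
P(M6 | rejected) = 0.08/0.166425 ≈ 0.481
P(M2 | rejected) = 0.008775/0.166425 ≈ 0.053
P(M5 | rejected) = 0.0259/0.166425 ≈ 0.156
P(M4 | rejected) = 0.05175/0.166425 ≈ 0.311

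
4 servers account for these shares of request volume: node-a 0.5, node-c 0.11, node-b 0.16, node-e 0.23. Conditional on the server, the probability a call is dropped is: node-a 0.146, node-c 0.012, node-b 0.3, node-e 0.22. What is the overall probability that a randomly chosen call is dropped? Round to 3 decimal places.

By Bayes' rule, posterior ∝ prior × likelihood:
  node-a: 0.5 × 0.146 = 0.073
  node-c: 0.11 × 0.012 = 0.00132
  node-b: 0.16 × 0.3 = 0.048
  node-e: 0.23 × 0.22 = 0.0506
P(dropped) = 0.073 + 0.00132 + 0.048 + 0.0506 = 0.17292 → 0.173.

0.173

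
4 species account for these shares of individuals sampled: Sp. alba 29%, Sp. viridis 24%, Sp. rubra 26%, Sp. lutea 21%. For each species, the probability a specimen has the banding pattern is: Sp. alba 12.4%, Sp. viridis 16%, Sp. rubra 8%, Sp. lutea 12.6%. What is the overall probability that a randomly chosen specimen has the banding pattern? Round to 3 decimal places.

0.122

Compute prior × likelihood for every hypothesis:
  Sp. alba: 0.29 × 0.124 = 0.03596
  Sp. viridis: 0.24 × 0.16 = 0.0384
  Sp. rubra: 0.26 × 0.08 = 0.0208
  Sp. lutea: 0.21 × 0.126 = 0.02646
P(banded) = 0.03596 + 0.0384 + 0.0208 + 0.02646 = 0.12162 → 0.122.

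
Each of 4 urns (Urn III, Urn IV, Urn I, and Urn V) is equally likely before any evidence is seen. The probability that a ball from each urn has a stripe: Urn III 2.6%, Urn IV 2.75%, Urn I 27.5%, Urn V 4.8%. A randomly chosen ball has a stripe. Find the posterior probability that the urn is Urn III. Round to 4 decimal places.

0.0691

With a uniform prior (1/4 each), posterior ∝ likelihood:
  Urn III: 0.026
  Urn IV: 0.0275
  Urn I: 0.275
  Urn V: 0.048
Normalizing constant = 0.3765.
P(Urn III | evidence) = 0.026 / 0.3765 ≈ 0.0691.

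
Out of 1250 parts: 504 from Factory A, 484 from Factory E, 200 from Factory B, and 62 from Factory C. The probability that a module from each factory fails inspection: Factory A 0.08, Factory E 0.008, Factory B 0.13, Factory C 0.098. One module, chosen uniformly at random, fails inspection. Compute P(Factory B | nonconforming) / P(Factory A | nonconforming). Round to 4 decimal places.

0.6448

Prior × likelihood for each hypothesis:
  Factory A: 0.4032 × 0.08 = 0.032256
  Factory E: 0.3872 × 0.008 = 0.0030976
  Factory B: 0.16 × 0.13 = 0.0208
  Factory C: 0.0496 × 0.098 = 0.0048608
Sum = 0.0610144.
The ratio is 0.0208 / 0.032256 (the normalizer cancels) = 0.6448.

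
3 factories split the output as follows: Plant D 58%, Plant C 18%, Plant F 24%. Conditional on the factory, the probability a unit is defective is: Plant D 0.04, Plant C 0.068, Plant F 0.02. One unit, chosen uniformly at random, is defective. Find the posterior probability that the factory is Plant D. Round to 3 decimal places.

Prior × likelihood for each hypothesis:
  Plant D: 0.58 × 0.04 = 0.0232
  Plant C: 0.18 × 0.068 = 0.01224
  Plant F: 0.24 × 0.02 = 0.0048
Sum = 0.04024.
P(Plant D | evidence) = 0.0232 / 0.04024 ≈ 0.577.

0.577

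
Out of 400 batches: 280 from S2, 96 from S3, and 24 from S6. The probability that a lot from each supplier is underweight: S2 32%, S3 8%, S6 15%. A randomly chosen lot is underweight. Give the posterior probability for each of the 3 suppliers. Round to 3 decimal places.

Compute prior × likelihood for every hypothesis:
  S2: 0.7 × 0.32 = 0.224
  S3: 0.24 × 0.08 = 0.0192
  S6: 0.06 × 0.15 = 0.009
Normalizing constant = 0.2522.
P(S2 | underweight) = 0.224/0.2522 ≈ 0.888
P(S3 | underweight) = 0.0192/0.2522 ≈ 0.076
P(S6 | underweight) = 0.009/0.2522 ≈ 0.036
(Check: 0.888+0.076+0.036 = 1.000.)

S2 0.888, S3 0.076, S6 0.036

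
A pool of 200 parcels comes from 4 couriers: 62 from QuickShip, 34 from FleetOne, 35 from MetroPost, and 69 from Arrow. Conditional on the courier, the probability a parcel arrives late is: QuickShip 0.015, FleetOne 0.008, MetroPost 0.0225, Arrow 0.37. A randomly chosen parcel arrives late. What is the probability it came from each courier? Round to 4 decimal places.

By Bayes' rule, posterior ∝ prior × likelihood:
  QuickShip: 0.31 × 0.015 = 0.00465
  FleetOne: 0.17 × 0.008 = 0.00136
  MetroPost: 0.175 × 0.0225 = 0.0039375
  Arrow: 0.345 × 0.37 = 0.12765
Sum = 0.1375975.
P(QuickShip | late) = 0.00465/0.1375975 ≈ 0.0338
P(FleetOne | late) = 0.00136/0.1375975 ≈ 0.0099
P(MetroPost | late) = 0.0039375/0.1375975 ≈ 0.0286
P(Arrow | late) = 0.12765/0.1375975 ≈ 0.9277

QuickShip 0.0338, FleetOne 0.0099, MetroPost 0.0286, Arrow 0.9277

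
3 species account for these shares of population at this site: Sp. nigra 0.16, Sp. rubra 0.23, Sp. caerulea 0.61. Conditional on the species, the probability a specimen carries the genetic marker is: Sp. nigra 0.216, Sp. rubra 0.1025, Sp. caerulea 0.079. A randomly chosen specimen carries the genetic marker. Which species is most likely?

Sp. caerulea

Unnormalized posteriors (prior × likelihood):
  Sp. nigra: 0.16 × 0.216 = 0.03456
  Sp. rubra: 0.23 × 0.1025 = 0.023575
  Sp. caerulea: 0.61 × 0.079 = 0.04819
Normalizing constant = 0.106325.
Largest term belongs to Sp. caerulea, so Sp. caerulea is most probable.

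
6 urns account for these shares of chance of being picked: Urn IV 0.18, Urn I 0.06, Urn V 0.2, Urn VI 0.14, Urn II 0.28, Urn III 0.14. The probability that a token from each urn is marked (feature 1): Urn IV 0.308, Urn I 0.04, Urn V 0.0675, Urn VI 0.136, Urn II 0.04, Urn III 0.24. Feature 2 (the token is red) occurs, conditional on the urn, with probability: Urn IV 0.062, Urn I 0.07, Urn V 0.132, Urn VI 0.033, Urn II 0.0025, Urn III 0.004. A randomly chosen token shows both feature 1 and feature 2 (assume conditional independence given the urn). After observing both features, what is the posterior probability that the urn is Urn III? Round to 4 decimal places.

Prior × likelihood for each hypothesis:
  Urn IV: 0.18 × 0.308 × 0.062 = 0.00343728
  Urn I: 0.06 × 0.04 × 0.07 = 0.000168
  Urn V: 0.2 × 0.0675 × 0.132 = 0.001782
  Urn VI: 0.14 × 0.136 × 0.033 = 0.00062832
  Urn II: 0.28 × 0.04 × 0.0025 = 0.000028
  Urn III: 0.14 × 0.24 × 0.004 = 0.0001344
Sum = 0.006178.
P(Urn III | evidence) = 0.0001344 / 0.006178 ≈ 0.0218.

0.0218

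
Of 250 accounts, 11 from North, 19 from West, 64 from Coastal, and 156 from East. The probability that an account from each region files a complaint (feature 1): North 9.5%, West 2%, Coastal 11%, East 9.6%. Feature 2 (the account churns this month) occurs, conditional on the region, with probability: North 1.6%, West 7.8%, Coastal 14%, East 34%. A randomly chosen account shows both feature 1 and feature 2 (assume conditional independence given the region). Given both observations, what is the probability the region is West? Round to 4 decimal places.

0.0048

Unnormalized posteriors (prior × likelihood):
  North: 0.044 × 0.095 × 0.016 = 0.00006688
  West: 0.076 × 0.02 × 0.078 = 0.00011856
  Coastal: 0.256 × 0.11 × 0.14 = 0.0039424
  East: 0.624 × 0.096 × 0.34 = 0.02036736
Total = 0.0244952.
P(West | evidence) = 0.00011856 / 0.0244952 ≈ 0.0048.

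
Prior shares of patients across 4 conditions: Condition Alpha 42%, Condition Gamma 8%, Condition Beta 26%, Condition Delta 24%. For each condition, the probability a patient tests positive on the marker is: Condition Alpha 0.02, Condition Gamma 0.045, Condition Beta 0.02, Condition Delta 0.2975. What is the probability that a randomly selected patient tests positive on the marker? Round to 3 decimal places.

0.089

Prior × likelihood for each hypothesis:
  Condition Alpha: 0.42 × 0.02 = 0.0084
  Condition Gamma: 0.08 × 0.045 = 0.0036
  Condition Beta: 0.26 × 0.02 = 0.0052
  Condition Delta: 0.24 × 0.2975 = 0.0714
P(marker-positive) = 0.0084 + 0.0036 + 0.0052 + 0.0714 = 0.0886 → 0.089.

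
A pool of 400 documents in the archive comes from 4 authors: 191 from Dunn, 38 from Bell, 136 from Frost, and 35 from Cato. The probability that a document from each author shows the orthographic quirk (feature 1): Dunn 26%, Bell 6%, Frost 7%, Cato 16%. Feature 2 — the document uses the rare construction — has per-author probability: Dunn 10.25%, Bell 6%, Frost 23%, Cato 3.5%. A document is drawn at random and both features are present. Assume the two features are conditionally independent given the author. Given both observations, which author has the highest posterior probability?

Compute prior × likelihood for every hypothesis:
  Dunn: 0.4775 × 0.26 × 0.1025 = 0.012725375
  Bell: 0.095 × 0.06 × 0.06 = 0.000342
  Frost: 0.34 × 0.07 × 0.23 = 0.005474
  Cato: 0.0875 × 0.16 × 0.035 = 0.00049
Sum = 0.019031375.
Largest term belongs to Dunn, so Dunn is most probable.

Dunn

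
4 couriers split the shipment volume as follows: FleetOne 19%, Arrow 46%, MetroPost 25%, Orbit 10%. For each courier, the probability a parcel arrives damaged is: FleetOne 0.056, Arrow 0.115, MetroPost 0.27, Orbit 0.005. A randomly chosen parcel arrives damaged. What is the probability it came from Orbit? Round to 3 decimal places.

0.004

Unnormalized posteriors (prior × likelihood):
  FleetOne: 0.19 × 0.056 = 0.01064
  Arrow: 0.46 × 0.115 = 0.0529
  MetroPost: 0.25 × 0.27 = 0.0675
  Orbit: 0.1 × 0.005 = 0.0005
Normalizing constant = 0.13154.
P(Orbit | evidence) = 0.0005 / 0.13154 ≈ 0.004.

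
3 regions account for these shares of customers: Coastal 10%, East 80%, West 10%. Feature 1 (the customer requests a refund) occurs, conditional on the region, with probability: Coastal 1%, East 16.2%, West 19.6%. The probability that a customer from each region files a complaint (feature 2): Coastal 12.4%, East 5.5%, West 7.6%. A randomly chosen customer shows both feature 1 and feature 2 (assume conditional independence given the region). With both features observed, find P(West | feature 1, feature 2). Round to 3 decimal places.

0.170

By Bayes' rule, posterior ∝ prior × likelihood:
  Coastal: 0.1 × 0.01 × 0.124 = 0.000124
  East: 0.8 × 0.162 × 0.055 = 0.007128
  West: 0.1 × 0.196 × 0.076 = 0.0014896
Sum = 0.0087416.
P(West | evidence) = 0.0014896 / 0.0087416 ≈ 0.170.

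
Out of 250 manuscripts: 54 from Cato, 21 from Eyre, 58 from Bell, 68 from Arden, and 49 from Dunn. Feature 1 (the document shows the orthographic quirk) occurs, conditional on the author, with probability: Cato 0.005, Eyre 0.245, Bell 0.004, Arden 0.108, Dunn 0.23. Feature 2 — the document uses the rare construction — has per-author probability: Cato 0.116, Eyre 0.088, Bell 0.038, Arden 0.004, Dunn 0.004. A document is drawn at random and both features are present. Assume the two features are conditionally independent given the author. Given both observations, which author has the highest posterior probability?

Eyre

Prior × likelihood for each hypothesis:
  Cato: 0.216 × 0.005 × 0.116 = 0.00012528
  Eyre: 0.084 × 0.245 × 0.088 = 0.00181104
  Bell: 0.232 × 0.004 × 0.038 = 0.000035264
  Arden: 0.272 × 0.108 × 0.004 = 0.000117504
  Dunn: 0.196 × 0.23 × 0.004 = 0.00018032
Normalizing constant = 0.002269408.
Largest term belongs to Eyre, so Eyre is most probable.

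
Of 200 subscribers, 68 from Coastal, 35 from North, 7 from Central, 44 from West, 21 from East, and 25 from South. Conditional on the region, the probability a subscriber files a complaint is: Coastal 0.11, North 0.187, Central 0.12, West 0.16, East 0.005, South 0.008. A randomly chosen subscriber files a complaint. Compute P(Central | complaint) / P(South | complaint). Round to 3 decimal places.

4.200

By Bayes' rule, posterior ∝ prior × likelihood:
  Coastal: 0.34 × 0.11 = 0.0374
  North: 0.175 × 0.187 = 0.032725
  Central: 0.035 × 0.12 = 0.0042
  West: 0.22 × 0.16 = 0.0352
  East: 0.105 × 0.005 = 0.000525
  South: 0.125 × 0.008 = 0.001
Normalizing constant = 0.11105.
The ratio is 0.0042 / 0.001 (the normalizer cancels) = 4.200.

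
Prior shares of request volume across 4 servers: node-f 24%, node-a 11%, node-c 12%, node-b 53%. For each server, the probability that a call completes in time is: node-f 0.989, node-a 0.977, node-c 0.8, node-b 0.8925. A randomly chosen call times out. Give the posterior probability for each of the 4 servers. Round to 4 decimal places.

node-f 0.0306, node-a 0.0294, node-c 0.2786, node-b 0.6614

Taking complements, P(timeout | each) = node-f 0.011, node-a 0.023, node-c 0.2, node-b 0.1075.
Compute prior × likelihood for every hypothesis:
  node-f: 0.24 × 0.011 = 0.00264
  node-a: 0.11 × 0.023 = 0.00253
  node-c: 0.12 × 0.2 = 0.024
  node-b: 0.53 × 0.1075 = 0.056975
Sum = 0.086145.
P(node-f | timeout) = 0.00264/0.086145 ≈ 0.0306
P(node-a | timeout) = 0.00253/0.086145 ≈ 0.0294
P(node-c | timeout) = 0.024/0.086145 ≈ 0.2786
P(node-b | timeout) = 0.056975/0.086145 ≈ 0.6614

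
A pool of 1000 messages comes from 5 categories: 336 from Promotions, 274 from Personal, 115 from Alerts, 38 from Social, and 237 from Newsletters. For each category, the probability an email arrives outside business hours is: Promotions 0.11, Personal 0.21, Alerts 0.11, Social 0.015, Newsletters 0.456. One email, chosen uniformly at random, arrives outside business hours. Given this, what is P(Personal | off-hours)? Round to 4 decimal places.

Prior × likelihood for each hypothesis:
  Promotions: 0.336 × 0.11 = 0.03696
  Personal: 0.274 × 0.21 = 0.05754
  Alerts: 0.115 × 0.11 = 0.01265
  Social: 0.038 × 0.015 = 0.00057
  Newsletters: 0.237 × 0.456 = 0.108072
Total = 0.215792.
P(Personal | evidence) = 0.05754 / 0.215792 ≈ 0.2666.

0.2666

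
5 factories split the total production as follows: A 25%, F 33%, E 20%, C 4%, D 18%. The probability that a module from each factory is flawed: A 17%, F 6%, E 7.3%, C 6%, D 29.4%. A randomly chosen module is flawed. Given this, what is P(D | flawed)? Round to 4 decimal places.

By Bayes' rule, posterior ∝ prior × likelihood:
  A: 0.25 × 0.17 = 0.0425
  F: 0.33 × 0.06 = 0.0198
  E: 0.2 × 0.073 = 0.0146
  C: 0.04 × 0.06 = 0.0024
  D: 0.18 × 0.294 = 0.05292
Normalizing constant = 0.13222.
P(D | evidence) = 0.05292 / 0.13222 ≈ 0.4002.

0.4002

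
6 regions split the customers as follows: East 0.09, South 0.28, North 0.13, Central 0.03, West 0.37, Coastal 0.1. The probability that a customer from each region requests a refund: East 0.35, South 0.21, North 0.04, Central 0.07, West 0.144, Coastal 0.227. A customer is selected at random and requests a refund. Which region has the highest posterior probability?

By Bayes' rule, posterior ∝ prior × likelihood:
  East: 0.09 × 0.35 = 0.0315
  South: 0.28 × 0.21 = 0.0588
  North: 0.13 × 0.04 = 0.0052
  Central: 0.03 × 0.07 = 0.0021
  West: 0.37 × 0.144 = 0.05328
  Coastal: 0.1 × 0.227 = 0.0227
Sum = 0.17358.
Largest term belongs to South, so South is most probable.

South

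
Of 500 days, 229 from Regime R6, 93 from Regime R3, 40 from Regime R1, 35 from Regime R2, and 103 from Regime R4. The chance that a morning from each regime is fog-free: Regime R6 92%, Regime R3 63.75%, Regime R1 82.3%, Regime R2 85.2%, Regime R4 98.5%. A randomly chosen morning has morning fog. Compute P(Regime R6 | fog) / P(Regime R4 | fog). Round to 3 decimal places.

11.858

Taking complements, P(fog | each) = Regime R6 0.08, Regime R3 0.3625, Regime R1 0.177, Regime R2 0.148, Regime R4 0.015.
Unnormalized posteriors (prior × likelihood):
  Regime R6: 0.458 × 0.08 = 0.03664
  Regime R3: 0.186 × 0.3625 = 0.067425
  Regime R1: 0.08 × 0.177 = 0.01416
  Regime R2: 0.07 × 0.148 = 0.01036
  Regime R4: 0.206 × 0.015 = 0.00309
Total = 0.131675.
The ratio is 0.03664 / 0.00309 (the normalizer cancels) = 11.858.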